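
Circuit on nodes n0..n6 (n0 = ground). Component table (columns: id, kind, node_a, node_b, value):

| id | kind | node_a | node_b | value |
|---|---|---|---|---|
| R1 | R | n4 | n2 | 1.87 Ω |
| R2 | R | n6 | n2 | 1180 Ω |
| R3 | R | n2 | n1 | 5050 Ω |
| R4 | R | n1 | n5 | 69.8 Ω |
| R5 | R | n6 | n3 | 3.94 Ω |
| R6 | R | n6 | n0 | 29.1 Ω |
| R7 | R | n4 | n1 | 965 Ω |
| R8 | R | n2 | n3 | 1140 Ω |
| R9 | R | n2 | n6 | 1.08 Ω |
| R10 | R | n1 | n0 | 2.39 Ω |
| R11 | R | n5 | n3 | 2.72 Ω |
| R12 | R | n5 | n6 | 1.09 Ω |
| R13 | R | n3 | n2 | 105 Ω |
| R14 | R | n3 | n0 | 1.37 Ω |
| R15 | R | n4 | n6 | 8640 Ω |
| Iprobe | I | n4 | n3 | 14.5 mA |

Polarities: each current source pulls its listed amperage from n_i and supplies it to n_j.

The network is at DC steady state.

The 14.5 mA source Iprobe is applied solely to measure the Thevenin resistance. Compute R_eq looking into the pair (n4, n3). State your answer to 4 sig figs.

Element admittances at DC:
  Y(R1) = 0.5348 S between n4,n2
  Y(R2) = 0.0008475 S between n6,n2
  Y(R3) = 0.0001980 S between n2,n1
  Y(R4) = 0.01433 S between n1,n5
  Y(R5) = 0.2538 S between n6,n3
  Y(R6) = 0.03436 S between n6,n0
  Y(R7) = 0.001036 S between n4,n1
  Y(R8) = 0.0008772 S between n2,n3
  Y(R9) = 0.9259 S between n2,n6
  Y(R10) = 0.4184 S between n1,n0
  Y(R11) = 0.3676 S between n5,n3
  Y(R12) = 0.9174 S between n5,n6
  Y(R13) = 0.009524 S between n3,n2
  Y(R14) = 0.7299 S between n3,n0
  Y(R15) = 0.0001157 S between n4,n6
  Iprobe: injects 0.0145 A into n3 (from n4)
Assemble and solve the 6×6 MNA system:
  V(n1)=-0.0007136  V(n2)=-0.03882  V(n3)=0.001526  V(n4)=-0.06580  V(n5)=-0.01632  V(n6)=-0.02371

R_eq = 4.643 Ω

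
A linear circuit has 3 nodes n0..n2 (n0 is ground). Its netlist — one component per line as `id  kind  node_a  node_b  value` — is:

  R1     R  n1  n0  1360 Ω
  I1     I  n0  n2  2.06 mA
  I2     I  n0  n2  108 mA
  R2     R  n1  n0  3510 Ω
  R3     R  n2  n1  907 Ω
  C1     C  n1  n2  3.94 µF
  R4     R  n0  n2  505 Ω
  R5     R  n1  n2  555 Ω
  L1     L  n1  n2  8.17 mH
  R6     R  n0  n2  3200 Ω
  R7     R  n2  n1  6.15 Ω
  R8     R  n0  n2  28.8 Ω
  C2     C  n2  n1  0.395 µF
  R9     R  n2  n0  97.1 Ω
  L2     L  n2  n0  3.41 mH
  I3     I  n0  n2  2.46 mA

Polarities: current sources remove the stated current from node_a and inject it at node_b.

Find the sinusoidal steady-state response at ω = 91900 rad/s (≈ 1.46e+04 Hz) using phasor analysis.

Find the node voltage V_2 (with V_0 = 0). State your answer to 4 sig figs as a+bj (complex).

Apply KCL at each of the 2 non-ground nodes and solve the resulting linear system.
Node n1: branches {R1, R2, R3, C1, R5, L1, R7, C2} → V_1 = 2.315+0.1579j
Node n2: branches {I1, I2, R3, C1, R4, R5, L1, R6, R7, R8, C2, R9, L2, I3} → V_2 = 2.318+0.1529j

2.318+0.1529j V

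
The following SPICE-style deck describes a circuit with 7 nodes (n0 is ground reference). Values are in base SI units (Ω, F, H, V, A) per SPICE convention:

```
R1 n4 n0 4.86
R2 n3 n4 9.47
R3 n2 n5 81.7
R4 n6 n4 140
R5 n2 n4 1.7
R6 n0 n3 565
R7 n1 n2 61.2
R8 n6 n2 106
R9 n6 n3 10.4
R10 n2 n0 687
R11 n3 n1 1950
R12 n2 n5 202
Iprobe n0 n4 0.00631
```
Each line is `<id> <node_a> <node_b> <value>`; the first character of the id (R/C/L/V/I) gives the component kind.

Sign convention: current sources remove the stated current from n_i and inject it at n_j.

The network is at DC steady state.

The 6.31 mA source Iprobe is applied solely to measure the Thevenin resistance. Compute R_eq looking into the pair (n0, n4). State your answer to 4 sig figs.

Apply KCL at each of the 6 non-ground nodes and solve the resulting linear system.
Node n1: branches {R7, R11} → V_1 = 0.03011
Node n2: branches {R3, R5, R7, R8, R10, R12} → V_2 = 0.03012
Node n3: branches {R2, R6, R9, R11} → V_3 = 0.02975
Node n4: branches {R1, R2, R4, R5, Iprobe} → V_4 = 0.03020
Node n5: branches {R3, R12} → V_5 = 0.03012
Node n6: branches {R4, R8, R9} → V_6 = 0.02981

R_eq = 4.786 Ω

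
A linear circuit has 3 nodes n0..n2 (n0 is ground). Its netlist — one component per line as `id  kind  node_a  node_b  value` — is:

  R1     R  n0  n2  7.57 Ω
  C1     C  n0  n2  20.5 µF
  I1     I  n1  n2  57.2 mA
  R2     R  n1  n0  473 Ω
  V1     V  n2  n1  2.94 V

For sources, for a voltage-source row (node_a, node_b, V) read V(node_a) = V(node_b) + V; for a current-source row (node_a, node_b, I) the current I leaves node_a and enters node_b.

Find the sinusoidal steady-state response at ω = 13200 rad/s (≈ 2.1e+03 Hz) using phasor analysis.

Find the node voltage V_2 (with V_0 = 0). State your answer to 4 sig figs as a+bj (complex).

MNA unknowns: 2 node voltages V₁..V_2 plus 1 source current (V1)
R1: Y=0.1321+0.000j on G[0,2]
C1: Y=0.000+0.2706j on G[0,2]
I1: z[1]−=0.0572, z[2]+=0.0572
R2: Y=0.002114+0.000j on G[1,0]
V1: row V2−V1=2.94, i_V1 at 2,1
solve → V1=-2.931-0.01843j, V2=0.009143-0.01843j
aux → i_V1=0.05100-3.897e-05j

0.009143-0.01843j V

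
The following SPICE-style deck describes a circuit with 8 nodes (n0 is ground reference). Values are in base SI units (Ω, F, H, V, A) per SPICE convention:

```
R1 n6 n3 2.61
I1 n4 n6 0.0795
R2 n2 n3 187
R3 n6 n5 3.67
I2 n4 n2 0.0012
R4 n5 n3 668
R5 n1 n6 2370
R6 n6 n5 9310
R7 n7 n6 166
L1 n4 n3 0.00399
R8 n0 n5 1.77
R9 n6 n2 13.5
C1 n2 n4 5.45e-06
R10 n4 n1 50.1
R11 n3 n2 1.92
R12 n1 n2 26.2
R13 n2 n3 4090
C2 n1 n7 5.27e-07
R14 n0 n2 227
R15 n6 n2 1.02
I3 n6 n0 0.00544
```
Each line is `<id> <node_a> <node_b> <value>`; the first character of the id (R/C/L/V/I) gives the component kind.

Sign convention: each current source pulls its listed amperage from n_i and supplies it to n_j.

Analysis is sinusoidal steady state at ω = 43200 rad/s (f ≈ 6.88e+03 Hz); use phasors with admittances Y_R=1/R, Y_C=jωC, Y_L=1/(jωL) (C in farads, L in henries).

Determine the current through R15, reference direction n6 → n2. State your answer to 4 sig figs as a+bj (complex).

Element admittances at ω=43200 rad/s:
  Y(R1) = 0.3831+0.000j S between n6,n3
  I1: injects 0.0795 A into n6 (from n4)
  Y(R2) = 0.005348+0.000j S between n2,n3
  Y(R3) = 0.2725+0.000j S between n6,n5
  I2: injects 0.0012 A into n2 (from n4)
  Y(R4) = 0.001497+0.000j S between n5,n3
  Y(R5) = 0.0004219+0.000j S between n1,n6
  Y(R6) = 0.0001074+0.000j S between n6,n5
  Y(R7) = 0.006024+0.000j S between n7,n6
  Y(L1) = 0.000-0.005802j S between n4,n3
  Y(R8) = 0.5650+0.000j S between n0,n5
  Y(R9) = 0.07407+0.000j S between n6,n2
  Y(C1) = 0.000+0.2354j S between n2,n4
  Y(R10) = 0.01996+0.000j S between n4,n1
  Y(R11) = 0.5208+0.000j S between n3,n2
  Y(R12) = 0.03817+0.000j S between n1,n2
  Y(R13) = 0.0002445+0.000j S between n2,n3
  Y(C2) = 0.000+0.02277j S between n1,n7
  Y(R14) = 0.004405+0.000j S between n0,n2
  Y(R15) = 0.9804+0.000j S between n6,n2
  I3: injects 0.00544 A into n0 (from n6)
Assemble and solve the 7×7 MNA system:
  V(n1)=-0.08765+0.1096j  V(n2)=-0.08936-0.0005303j  V(n3)=-0.06085+1.747e-05j  V(n4)=-0.1109+0.3489j  V(n5)=-0.008932+4.135e-06j  V(n6)=-0.02716+1.263e-05j  V(n7)=-0.1108+0.08746j

0.06098+0.0005323j A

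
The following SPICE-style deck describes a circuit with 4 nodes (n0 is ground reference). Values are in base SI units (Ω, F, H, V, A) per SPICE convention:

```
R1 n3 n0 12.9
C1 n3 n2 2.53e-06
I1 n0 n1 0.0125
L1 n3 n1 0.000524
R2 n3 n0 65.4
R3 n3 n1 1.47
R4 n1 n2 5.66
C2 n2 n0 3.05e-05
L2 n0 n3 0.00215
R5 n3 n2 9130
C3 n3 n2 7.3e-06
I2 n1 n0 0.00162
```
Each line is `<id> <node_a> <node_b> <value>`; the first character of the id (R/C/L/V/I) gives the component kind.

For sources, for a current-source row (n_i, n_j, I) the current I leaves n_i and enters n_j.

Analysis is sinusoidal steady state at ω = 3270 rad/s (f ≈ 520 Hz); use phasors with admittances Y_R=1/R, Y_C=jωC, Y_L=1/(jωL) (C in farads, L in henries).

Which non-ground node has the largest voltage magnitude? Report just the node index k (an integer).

1

Apply KCL at each of the 3 non-ground nodes and solve the resulting linear system.
Node n1: branches {I1, L1, R3, R4, I2} → V_1 = 0.07721+0.02936j
Node n2: branches {C1, R4, C2, R5, C3} → V_2 = 0.06600-0.008077j
Node n3: branches {R1, C1, L1, R2, R3, L2, R5, C3} → V_3 = 0.06487+0.02850j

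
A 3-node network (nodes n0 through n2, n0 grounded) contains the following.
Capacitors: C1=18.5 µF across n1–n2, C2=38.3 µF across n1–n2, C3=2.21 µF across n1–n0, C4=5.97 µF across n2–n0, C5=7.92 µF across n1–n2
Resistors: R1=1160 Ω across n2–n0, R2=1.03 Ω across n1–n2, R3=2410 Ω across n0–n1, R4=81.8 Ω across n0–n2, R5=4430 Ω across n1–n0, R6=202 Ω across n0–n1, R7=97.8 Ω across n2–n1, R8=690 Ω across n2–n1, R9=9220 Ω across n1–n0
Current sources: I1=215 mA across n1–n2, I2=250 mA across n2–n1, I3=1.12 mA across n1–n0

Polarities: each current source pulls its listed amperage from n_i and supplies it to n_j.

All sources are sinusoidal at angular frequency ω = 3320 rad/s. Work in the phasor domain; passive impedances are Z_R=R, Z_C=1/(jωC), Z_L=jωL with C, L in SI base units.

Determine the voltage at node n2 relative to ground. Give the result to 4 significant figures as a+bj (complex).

-0.02845+0.03048j V

Apply KCL at each of the 2 non-ground nodes and solve the resulting linear system.
Node n1: branches {C1, R2, C2, R3, C3, R5, R6, I1, R7, I2, C5, R8, R9, I3} → V_1 = 0.004558+0.02309j
Node n2: branches {C1, R1, R2, C2, R4, I1, C4, R7, I2, C5, R8} → V_2 = -0.02845+0.03048j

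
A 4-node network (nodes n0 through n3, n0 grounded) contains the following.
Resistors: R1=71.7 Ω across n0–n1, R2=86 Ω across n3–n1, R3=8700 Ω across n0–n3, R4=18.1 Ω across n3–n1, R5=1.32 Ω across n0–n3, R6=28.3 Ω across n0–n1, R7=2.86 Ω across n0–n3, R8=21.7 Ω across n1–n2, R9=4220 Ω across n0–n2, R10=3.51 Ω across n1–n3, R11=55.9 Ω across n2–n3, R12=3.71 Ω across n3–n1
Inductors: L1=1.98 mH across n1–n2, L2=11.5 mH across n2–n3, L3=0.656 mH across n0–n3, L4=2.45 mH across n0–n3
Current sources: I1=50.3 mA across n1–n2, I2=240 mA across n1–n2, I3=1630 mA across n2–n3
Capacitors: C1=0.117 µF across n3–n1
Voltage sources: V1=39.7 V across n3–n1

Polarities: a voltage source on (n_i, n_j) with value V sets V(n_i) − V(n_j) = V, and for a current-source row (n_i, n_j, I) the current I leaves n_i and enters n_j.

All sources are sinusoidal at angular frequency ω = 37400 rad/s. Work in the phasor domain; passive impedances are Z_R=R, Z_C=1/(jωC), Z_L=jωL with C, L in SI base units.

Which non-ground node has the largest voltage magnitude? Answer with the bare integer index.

2

Apply KCL at each of the 3 non-ground nodes and solve the resulting linear system.
Node n1: branches {R1, L1, R2, I1, R4, R6, I2, C1, R8, R10, R12, V1} → V_1 = -38.00+0.07657j
Node n2: branches {L1, I1, L2, I2, R8, R9, I3, R11} → V_2 = -46.78-3.525j
Node n3: branches {R2, R3, L2, R4, L3, R5, R7, C1, R10, L4, I3, R11, R12, V1} → V_3 = 1.698+0.07657j
Source currents: i(V1)=-25.80-0.1225j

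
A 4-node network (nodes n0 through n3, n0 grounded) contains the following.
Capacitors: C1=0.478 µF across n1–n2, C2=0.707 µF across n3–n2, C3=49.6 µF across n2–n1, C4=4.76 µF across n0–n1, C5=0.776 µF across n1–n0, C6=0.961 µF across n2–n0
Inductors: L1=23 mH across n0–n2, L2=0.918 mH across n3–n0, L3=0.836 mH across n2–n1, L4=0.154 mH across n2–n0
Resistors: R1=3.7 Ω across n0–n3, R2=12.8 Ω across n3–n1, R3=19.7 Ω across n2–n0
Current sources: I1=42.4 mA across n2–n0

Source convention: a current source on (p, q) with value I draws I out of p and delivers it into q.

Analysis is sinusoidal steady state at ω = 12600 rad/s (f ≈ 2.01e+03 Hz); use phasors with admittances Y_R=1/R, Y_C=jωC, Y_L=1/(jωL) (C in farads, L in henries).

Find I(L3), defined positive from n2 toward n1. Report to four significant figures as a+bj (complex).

MNA unknowns: 3 node voltages V₁..V_3
C1: Y=0.000+0.006023j on G[1,2]
L1: Y=0.000-0.003451j on G[0,2]
R1: Y=0.2703+0.000j on G[0,3]
C2: Y=0.000+0.008908j on G[3,2]
C3: Y=0.000+0.6250j on G[2,1]
C4: Y=0.000+0.05998j on G[0,1]
L2: Y=0.000-0.08645j on G[3,0]
C5: Y=0.000+0.009778j on G[1,0]
R2: Y=0.07812+0.000j on G[3,1]
L3: Y=0.000-0.09493j on G[2,1]
L4: Y=0.000-0.5154j on G[2,0]
C6: Y=0.000+0.01211j on G[2,0]
R3: Y=0.05076+0.000j on G[2,0]
I1: z[2]−=0.0424, z[0]+=0.0424
solve → V1=-0.01030-0.08337j, V2=-0.02112-0.09211j, V3=0.004123-0.01832j

-0.0008303+0.001027j A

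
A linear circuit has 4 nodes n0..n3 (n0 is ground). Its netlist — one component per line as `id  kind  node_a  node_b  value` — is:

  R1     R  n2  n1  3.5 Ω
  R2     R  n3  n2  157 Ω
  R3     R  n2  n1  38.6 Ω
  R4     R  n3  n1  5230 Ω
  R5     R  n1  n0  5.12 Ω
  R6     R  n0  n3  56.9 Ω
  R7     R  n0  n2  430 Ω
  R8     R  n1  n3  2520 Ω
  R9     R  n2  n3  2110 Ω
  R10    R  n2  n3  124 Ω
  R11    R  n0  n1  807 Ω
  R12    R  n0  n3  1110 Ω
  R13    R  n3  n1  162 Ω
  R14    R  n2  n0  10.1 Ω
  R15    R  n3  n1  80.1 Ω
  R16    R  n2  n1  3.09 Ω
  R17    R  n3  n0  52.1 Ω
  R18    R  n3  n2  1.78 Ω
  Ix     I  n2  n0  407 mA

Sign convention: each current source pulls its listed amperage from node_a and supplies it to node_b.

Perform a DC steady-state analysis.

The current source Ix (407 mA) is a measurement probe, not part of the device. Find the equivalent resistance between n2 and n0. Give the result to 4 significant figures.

Element admittances at DC:
  Y(R1) = 0.2857 S between n2,n1
  Y(R2) = 0.006369 S between n3,n2
  Y(R3) = 0.02591 S between n2,n1
  Y(R4) = 0.0001912 S between n3,n1
  Y(R5) = 0.1953 S between n1,n0
  Y(R6) = 0.01757 S between n0,n3
  Y(R7) = 0.002326 S between n0,n2
  Y(R8) = 0.0003968 S between n1,n3
  Y(R9) = 0.0004739 S between n2,n3
  Y(R10) = 0.008065 S between n2,n3
  Y(R11) = 0.001239 S between n0,n1
  Y(R12) = 0.0009009 S between n0,n3
  Y(R13) = 0.006173 S between n3,n1
  Y(R14) = 0.09901 S between n2,n0
  Y(R15) = 0.01248 S between n3,n1
  Y(R16) = 0.3236 S between n2,n1
  Y(R17) = 0.01919 S between n3,n0
  Y(R18) = 0.5618 S between n3,n2
  Ix: injects 0.407 A into n0 (from n2)
Assemble and solve the 3×3 MNA system:
  V(n1)=-1.087  V(n2)=-1.416  V(n3)=-1.322

R_eq = 3.480 Ω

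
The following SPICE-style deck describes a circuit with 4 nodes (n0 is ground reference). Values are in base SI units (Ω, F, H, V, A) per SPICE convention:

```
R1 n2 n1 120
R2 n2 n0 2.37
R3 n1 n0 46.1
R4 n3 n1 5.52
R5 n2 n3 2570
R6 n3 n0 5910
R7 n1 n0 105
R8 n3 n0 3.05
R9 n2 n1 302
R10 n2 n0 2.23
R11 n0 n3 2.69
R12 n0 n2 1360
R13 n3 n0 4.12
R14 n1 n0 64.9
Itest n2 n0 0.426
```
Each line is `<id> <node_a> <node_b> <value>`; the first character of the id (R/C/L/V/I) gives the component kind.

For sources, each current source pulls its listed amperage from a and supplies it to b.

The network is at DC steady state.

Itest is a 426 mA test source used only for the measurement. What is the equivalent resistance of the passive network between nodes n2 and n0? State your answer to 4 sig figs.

MNA unknowns: 3 node voltages V₁..V_3
R1: Y=0.008333 on G[2,1]
R2: Y=0.4219 on G[2,0]
R3: Y=0.02169 on G[1,0]
R4: Y=0.1812 on G[3,1]
R5: Y=0.0003891 on G[2,3]
R6: Y=0.0001692 on G[3,0]
R7: Y=0.009524 on G[1,0]
R8: Y=0.3279 on G[3,0]
R9: Y=0.003311 on G[2,1]
R10: Y=0.4484 on G[2,0]
R11: Y=0.3717 on G[0,3]
R12: Y=0.0007353 on G[0,2]
R13: Y=0.2427 on G[3,0]
R14: Y=0.01541 on G[1,0]
Itest: z[2]−=0.426, z[0]+=0.426
solve → V1=-0.02688, V2=-0.4827, V3=-0.004500

R_eq = 1.133 Ω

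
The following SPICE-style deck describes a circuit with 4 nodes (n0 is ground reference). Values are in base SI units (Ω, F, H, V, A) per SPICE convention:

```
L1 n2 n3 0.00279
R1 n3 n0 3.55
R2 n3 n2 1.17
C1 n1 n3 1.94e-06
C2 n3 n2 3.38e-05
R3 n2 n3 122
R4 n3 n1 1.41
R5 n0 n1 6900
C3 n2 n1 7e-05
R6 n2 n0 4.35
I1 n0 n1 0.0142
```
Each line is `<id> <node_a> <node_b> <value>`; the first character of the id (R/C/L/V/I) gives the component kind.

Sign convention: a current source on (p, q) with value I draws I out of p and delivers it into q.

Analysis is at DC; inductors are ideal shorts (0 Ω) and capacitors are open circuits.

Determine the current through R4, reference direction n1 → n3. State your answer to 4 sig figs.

0.01419 A

Apply KCL at each of the 3 non-ground nodes and solve the resulting linear system.
Node n1: branches {C1, R4, R5, C3, I1} → V_1 = 0.04776
Node n2: branches {L1, R2, C2, R3, C3, R6} → V_2 = 0.02774
Node n3: branches {L1, R1, R2, C1, C2, R3, R4} → V_3 = 0.02774
Source currents: i(L1)=-0.006378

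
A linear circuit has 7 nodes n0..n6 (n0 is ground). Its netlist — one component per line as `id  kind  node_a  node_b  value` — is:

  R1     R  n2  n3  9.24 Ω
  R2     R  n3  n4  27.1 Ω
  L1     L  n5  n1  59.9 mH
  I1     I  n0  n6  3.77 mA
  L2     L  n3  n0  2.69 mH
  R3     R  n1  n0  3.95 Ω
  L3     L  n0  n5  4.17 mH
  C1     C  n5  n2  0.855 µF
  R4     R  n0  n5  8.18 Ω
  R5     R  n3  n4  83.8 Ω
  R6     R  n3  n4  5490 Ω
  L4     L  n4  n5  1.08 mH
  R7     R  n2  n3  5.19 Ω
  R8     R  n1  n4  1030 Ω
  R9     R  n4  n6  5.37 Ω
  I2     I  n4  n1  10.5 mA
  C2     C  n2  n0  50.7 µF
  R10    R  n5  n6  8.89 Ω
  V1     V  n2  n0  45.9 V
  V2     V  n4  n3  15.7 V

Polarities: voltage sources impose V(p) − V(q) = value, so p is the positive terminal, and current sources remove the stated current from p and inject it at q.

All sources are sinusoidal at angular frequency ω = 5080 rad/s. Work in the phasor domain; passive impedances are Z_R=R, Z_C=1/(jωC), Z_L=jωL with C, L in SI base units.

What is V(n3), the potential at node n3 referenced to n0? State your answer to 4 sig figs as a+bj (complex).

30.24+13.18j V

Apply KCL at each of the 6 non-ground nodes and solve the resulting linear system.
Node n1: branches {L1, R3, R8, I2} → V_1 = 0.2053-0.3440j
Node n2: branches {R1, C1, R7, C2, V1} → V_2 = 45.90+0.000j
Node n3: branches {R1, R2, L2, R5, R6, R7, V2} → V_3 = 30.24+13.18j
Node n4: branches {R2, R5, R6, L4, R8, R9, I2, V2} → V_4 = 45.94+13.18j
Node n5: branches {L1, L3, C1, R4, L4, R10} → V_5 = 30.70-1.234j
Node n6: branches {I1, R9, R10} → V_6 = 40.21+7.752j
Source currents: i(V1)=-4.708-7.922j, i(V2)=-4.518+1.753j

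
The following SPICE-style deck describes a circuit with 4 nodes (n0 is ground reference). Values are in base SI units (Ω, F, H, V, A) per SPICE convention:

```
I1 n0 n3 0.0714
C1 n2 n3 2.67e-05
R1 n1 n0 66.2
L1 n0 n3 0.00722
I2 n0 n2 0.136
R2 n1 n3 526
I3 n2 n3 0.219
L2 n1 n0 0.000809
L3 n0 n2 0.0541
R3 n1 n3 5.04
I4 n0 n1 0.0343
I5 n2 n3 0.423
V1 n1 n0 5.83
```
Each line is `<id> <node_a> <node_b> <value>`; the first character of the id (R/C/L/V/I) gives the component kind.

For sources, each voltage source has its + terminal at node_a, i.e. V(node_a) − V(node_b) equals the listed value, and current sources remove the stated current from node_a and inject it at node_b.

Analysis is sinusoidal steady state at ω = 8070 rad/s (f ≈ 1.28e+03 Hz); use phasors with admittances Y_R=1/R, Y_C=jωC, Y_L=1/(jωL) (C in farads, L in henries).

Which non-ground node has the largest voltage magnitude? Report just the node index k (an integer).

2

Element admittances at ω=8070 rad/s:
  I1: injects 0.0714 A into n3 (from n0)
  Y(C1) = 0.000+0.2155j S between n2,n3
  Y(R1) = 0.01511+0.000j S between n1,n0
  Y(L1) = 0.000-0.01716j S between n0,n3
  I2: injects 0.136 A into n2 (from n0)
  Y(R2) = 0.001901+0.000j S between n1,n3
  I3: injects 0.219 A into n3 (from n2)
  Y(L2) = 0.000-0.1532j S between n1,n0
  Y(L3) = 0.000-0.002290j S between n0,n2
  Y(R3) = 0.1984+0.000j S between n1,n3
  I4: injects 0.0343 A into n1 (from n0)
  I5: injects 0.423 A into n3 (from n2)
  V1: constraint V(n1)−V(n0) = 5.83
Assemble and solve the 4×4 MNA system:
  V(n1)=5.830+0.000j  V(n2)=6.847+3.039j  V(n3)=6.774+0.6587j
  i(V1)=0.1354+1.025j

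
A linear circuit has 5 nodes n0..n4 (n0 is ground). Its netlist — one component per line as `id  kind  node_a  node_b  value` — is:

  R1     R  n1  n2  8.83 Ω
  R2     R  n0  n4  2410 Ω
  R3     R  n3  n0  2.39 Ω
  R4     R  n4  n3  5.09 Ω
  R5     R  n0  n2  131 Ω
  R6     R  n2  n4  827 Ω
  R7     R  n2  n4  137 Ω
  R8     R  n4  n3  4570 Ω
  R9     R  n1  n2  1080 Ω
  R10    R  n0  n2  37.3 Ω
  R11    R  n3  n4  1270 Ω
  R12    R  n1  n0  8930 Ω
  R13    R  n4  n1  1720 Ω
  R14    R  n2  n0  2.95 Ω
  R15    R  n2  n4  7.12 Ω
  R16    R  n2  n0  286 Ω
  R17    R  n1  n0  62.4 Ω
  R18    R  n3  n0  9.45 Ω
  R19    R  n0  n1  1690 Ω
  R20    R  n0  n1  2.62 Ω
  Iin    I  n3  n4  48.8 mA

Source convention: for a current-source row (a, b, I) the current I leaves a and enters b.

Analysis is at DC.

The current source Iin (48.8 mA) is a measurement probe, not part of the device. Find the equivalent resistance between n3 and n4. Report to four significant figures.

Apply KCL at each of the 4 non-ground nodes and solve the resulting linear system.
Node n1: branches {R1, R9, R12, R13, R17, R19, R20} → V_1 = 0.007593
Node n2: branches {R1, R5, R6, R7, R9, R10, R14, R15, R16} → V_2 = 0.03343
Node n3: branches {R3, R4, R8, R11, R18, Iin} → V_3 = -0.02991
Node n4: branches {R2, R4, R6, R7, R8, R11, R13, R15, Iin} → V_4 = 0.1378

R_eq = 3.437 Ω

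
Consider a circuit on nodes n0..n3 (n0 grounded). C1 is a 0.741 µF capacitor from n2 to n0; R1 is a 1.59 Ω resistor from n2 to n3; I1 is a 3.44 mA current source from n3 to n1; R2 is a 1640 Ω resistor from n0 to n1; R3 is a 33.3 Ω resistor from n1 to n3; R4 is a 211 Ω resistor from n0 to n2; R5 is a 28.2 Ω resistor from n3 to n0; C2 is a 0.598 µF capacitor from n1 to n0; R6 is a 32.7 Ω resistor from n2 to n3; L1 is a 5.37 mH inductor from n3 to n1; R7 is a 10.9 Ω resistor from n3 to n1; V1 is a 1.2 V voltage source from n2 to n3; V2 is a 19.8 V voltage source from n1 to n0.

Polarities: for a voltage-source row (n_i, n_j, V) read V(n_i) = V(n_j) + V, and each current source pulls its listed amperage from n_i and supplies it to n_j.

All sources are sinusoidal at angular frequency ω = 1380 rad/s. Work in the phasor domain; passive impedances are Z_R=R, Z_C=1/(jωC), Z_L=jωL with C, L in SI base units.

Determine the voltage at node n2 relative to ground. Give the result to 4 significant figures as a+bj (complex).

18.11-2.520j V

MNA unknowns: 3 node voltages V₁..V_3 plus 2 source currents (V1, V2)
C1: Y=0.000+0.001023j on G[2,0]
R1: Y=0.6289+0.000j on G[2,3]
I1: z[3]−=0.00344, z[1]+=0.00344
R2: Y=0.0006098+0.000j on G[0,1]
R3: Y=0.03003+0.000j on G[1,3]
R4: Y=0.004739+0.000j on G[0,2]
R5: Y=0.03546+0.000j on G[3,0]
C2: Y=0.000+0.0008252j on G[1,0]
R6: Y=0.03058+0.000j on G[2,3]
L1: Y=0.000-0.1349j on G[3,1]
R7: Y=0.09174+0.000j on G[3,1]
V1: row V2−V3=1.2, i_V1 at 2,3
V2: row V1−V0=19.8, i_V2 at 1,0
solve → V1=19.80+0.000j, V2=18.11-2.520j, V3=16.91-2.520j
aux → i_V1=-0.8798-0.006580j, i_V2=-0.7002+0.06643j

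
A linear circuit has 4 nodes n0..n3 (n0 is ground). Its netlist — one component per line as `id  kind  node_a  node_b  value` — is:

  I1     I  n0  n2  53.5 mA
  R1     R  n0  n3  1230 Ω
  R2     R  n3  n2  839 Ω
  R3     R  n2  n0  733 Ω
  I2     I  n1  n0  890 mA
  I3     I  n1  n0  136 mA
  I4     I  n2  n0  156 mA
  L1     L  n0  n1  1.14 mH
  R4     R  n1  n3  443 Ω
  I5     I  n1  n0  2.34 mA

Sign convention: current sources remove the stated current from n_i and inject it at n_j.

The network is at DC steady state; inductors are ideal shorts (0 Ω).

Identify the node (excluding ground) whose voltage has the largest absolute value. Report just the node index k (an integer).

Element admittances at DC:
  I1: injects 0.0535 A into n2 (from n0)
  Y(R1) = 0.0008130 S between n0,n3
  Y(R2) = 0.001192 S between n3,n2
  Y(R3) = 0.001364 S between n2,n0
  I2: injects 0.89 A into n0 (from n1)
  I3: injects 0.136 A into n0 (from n1)
  I4: injects 0.156 A into n0 (from n2)
  L1: short n0↔n1 (DC inductor)
  Y(R4) = 0.002257 S between n1,n3
  I5: injects 0.00234 A into n0 (from n1)
Assemble and solve the 4×4 MNA system:
  V(n1)=0.000  V(n2)=-46.11  V(n3)=-12.89
  i(L1)=1.057

2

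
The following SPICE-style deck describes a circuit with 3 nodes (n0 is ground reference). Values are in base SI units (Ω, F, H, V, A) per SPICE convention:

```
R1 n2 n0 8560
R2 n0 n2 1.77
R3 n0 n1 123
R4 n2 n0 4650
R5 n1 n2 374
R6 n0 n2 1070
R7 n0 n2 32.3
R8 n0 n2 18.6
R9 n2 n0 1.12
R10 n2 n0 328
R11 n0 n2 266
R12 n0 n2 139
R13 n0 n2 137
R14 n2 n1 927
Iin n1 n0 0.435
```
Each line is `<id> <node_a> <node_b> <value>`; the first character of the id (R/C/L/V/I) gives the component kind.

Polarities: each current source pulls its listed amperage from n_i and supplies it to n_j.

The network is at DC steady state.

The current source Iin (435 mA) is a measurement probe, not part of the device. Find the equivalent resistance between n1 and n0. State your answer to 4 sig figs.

MNA unknowns: 2 node voltages V₁..V_2
R1: Y=0.0001168 on G[2,0]
R2: Y=0.5650 on G[0,2]
R3: Y=0.008130 on G[0,1]
R4: Y=0.0002151 on G[2,0]
R5: Y=0.002674 on G[1,2]
R6: Y=0.0009346 on G[0,2]
R7: Y=0.03096 on G[0,2]
R8: Y=0.05376 on G[0,2]
R9: Y=0.8929 on G[2,0]
R10: Y=0.003049 on G[2,0]
R11: Y=0.003759 on G[0,2]
R12: Y=0.007194 on G[0,2]
R13: Y=0.007299 on G[0,2]
R14: Y=0.001079 on G[2,1]
Iin: z[1]−=0.435, z[0]+=0.435
solve → V1=-36.64, V2=-0.08763

R_eq = 84.22 Ω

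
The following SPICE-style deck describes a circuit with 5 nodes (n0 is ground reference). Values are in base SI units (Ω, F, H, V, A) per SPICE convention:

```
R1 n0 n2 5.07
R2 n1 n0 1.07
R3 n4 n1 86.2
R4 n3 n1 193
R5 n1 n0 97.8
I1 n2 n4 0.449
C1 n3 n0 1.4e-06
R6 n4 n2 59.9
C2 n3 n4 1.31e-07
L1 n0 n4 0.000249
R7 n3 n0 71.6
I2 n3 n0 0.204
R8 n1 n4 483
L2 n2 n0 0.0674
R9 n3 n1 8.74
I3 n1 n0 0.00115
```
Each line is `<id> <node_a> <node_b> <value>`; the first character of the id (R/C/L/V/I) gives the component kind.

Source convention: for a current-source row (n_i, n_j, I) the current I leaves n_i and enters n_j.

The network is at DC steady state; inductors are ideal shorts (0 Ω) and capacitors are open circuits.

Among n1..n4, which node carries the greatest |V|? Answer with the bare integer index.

MNA unknowns: 4 node voltages V₁..V_4 plus 2 source currents (L1, L2)
R1: Y=0.1972 on G[0,2]
R2: Y=0.9346 on G[1,0]
R3: Y=0.01160 on G[4,1]
R4: Y=0.005181 on G[3,1]
R5: Y=0.01022 on G[1,0]
I1: z[2]−=0.449, z[4]+=0.449
C1: Y=0.000 on G[3,0]
R6: Y=0.01669 on G[4,2]
C2: Y=0.000 on G[3,4]
L1: row V0−V4=0, i_L1 at 0,4
R7: Y=0.01397 on G[3,0]
I2: z[3]−=0.204, z[0]+=0.204
R8: Y=0.002070 on G[1,4]
L2: row V2−V0=0, i_L2 at 2,0
R9: Y=0.1144 on G[3,1]
I3: z[1]−=0.00115, z[0]+=0.00115
solve → V1=-0.1893, V2=0.000, V3=-1.697, V4=0.000
aux → i_L1=-0.4464, i_L2=-0.4490

3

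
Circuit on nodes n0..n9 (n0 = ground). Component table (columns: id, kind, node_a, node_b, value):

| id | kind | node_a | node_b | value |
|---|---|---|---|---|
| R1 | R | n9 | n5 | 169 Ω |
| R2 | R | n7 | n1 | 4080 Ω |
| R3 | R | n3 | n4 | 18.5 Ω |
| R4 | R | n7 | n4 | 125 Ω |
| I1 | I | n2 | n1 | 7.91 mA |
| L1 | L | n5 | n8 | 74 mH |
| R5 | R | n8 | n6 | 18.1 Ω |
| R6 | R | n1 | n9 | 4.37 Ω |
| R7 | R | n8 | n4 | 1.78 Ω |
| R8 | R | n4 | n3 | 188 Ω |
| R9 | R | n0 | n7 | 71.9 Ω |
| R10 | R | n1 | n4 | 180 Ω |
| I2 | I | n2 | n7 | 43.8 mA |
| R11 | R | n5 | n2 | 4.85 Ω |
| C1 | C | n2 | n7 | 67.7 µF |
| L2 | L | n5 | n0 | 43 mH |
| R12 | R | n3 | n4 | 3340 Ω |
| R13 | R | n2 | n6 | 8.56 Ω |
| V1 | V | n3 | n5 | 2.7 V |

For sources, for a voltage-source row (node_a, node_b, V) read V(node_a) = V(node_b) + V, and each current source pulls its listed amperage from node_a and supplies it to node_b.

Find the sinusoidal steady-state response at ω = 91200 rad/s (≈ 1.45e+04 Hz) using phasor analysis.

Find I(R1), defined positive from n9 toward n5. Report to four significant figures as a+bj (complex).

MNA unknowns: 9 node voltages V₁..V_9 plus 1 source current (V1)
R1: Y=0.005917+0.000j on G[9,5]
R2: Y=0.0002451+0.000j on G[7,1]
R3: Y=0.05405+0.000j on G[3,4]
R4: Y=0.008000+0.000j on G[7,4]
I1: z[2]−=0.00791, z[1]+=0.00791
L1: Y=0.000-0.0001482j on G[5,8]
R5: Y=0.05525+0.000j on G[8,6]
R6: Y=0.2288+0.000j on G[1,9]
R7: Y=0.5618+0.000j on G[8,4]
R8: Y=0.005319+0.000j on G[4,3]
R9: Y=0.01391+0.000j on G[0,7]
R10: Y=0.005556+0.000j on G[1,4]
I2: z[2]−=0.0438, z[7]+=0.0438
R11: Y=0.2062+0.000j on G[5,2]
C1: Y=0.000+6.174j on G[2,7]
L2: Y=0.000-0.0002550j on G[5,0]
R12: Y=0.0002994+0.000j on G[3,4]
R13: Y=0.1168+0.000j on G[2,6]
V1: row V3−V5=2.7, i_V1 at 3,5
solve → V1=1.231+0.003991j, V2=-8.449e-05+0.004239j, V3=2.442+0.003316j, V4=1.408+0.005078j, V5=-0.2579+0.003316j, V6=0.4236+0.004617j, V7=-6.079e-05-0.004728j, V8=1.319+0.005415j, V9=1.194+0.003974j
aux → i_V1=-0.06174+0.0001051j

0.008588+3.897e-06j A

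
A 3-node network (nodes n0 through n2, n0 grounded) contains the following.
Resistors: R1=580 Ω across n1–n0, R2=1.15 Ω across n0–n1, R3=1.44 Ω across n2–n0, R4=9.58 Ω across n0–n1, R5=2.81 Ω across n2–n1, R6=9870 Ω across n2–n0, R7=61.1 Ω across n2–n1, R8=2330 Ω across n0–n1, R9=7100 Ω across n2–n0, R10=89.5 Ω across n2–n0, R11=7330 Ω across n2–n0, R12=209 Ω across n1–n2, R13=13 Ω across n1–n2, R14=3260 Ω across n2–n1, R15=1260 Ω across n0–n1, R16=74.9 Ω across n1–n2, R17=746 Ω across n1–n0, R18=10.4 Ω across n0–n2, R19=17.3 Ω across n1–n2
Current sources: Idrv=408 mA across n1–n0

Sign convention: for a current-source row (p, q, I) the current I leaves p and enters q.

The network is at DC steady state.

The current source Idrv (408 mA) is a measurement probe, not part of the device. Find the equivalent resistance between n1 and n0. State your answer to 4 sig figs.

R_eq = 0.7718 Ω

Element admittances at DC:
  Y(R1) = 0.001724 S between n1,n0
  Y(R2) = 0.8696 S between n0,n1
  Y(R3) = 0.6944 S between n2,n0
  Y(R4) = 0.1044 S between n0,n1
  Y(R5) = 0.3559 S between n2,n1
  Y(R6) = 0.0001013 S between n2,n0
  Y(R7) = 0.01637 S between n2,n1
  Y(R8) = 0.0004292 S between n0,n1
  Y(R9) = 0.0001408 S between n2,n0
  Y(R10) = 0.01117 S between n2,n0
  Y(R11) = 0.0001364 S between n2,n0
  Y(R12) = 0.004785 S between n1,n2
  Y(R13) = 0.07692 S between n1,n2
  Y(R14) = 0.0003067 S between n2,n1
  Y(R15) = 0.0007937 S between n0,n1
  Y(R16) = 0.01335 S between n1,n2
  Y(R17) = 0.001340 S between n1,n0
  Y(R18) = 0.09615 S between n0,n2
  Y(R19) = 0.05780 S between n1,n2
  Idrv: injects 0.408 A into n0 (from n1)
Assemble and solve the 2×2 MNA system:
  V(n1)=-0.3149  V(n2)=-0.1246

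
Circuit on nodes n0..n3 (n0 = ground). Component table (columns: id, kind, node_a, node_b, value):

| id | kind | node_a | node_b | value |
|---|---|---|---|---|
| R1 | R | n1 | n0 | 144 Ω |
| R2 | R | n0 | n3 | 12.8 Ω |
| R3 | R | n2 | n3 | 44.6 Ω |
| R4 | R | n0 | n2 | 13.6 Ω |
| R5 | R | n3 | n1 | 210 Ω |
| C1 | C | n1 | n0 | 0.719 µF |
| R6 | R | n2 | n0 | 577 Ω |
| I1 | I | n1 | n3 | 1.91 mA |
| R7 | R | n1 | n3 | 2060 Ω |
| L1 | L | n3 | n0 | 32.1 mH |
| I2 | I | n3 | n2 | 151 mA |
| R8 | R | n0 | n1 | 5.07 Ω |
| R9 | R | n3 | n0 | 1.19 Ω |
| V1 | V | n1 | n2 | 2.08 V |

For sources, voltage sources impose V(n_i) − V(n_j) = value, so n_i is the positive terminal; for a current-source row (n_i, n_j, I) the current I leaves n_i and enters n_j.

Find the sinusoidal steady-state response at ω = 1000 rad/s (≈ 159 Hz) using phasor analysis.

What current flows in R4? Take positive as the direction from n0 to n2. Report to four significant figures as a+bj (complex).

Apply KCL at each of the 3 non-ground nodes and solve the resulting linear system.
Node n1: branches {R1, R5, C1, I1, R7, R8, V1} → V_1 = 1.131-0.003172j
Node n2: branches {R3, R4, R6, I2, V1} → V_2 = -0.9486-0.003172j
Node n3: branches {R2, R3, R5, I1, R7, L1, I2, R9} → V_3 = -0.1736-0.005809j
Source currents: i(V1)=-0.2398-0.0001796j

0.06975+0.0002332j A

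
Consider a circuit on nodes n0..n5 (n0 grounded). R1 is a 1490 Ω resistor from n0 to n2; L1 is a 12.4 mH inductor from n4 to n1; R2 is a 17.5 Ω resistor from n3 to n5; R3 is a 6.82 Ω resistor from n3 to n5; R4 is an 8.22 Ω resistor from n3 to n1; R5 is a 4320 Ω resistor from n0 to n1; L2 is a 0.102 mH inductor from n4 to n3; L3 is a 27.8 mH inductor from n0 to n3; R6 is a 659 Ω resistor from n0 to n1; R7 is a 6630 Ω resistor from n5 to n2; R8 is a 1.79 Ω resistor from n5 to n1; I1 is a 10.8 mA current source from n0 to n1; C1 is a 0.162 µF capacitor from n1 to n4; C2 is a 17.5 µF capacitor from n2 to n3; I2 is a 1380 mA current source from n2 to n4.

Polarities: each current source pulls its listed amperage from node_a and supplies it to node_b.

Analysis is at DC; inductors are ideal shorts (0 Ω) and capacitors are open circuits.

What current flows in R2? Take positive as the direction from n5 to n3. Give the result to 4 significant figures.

Element admittances at DC:
  Y(R1) = 0.0006711 S between n0,n2
  L1: short n4↔n1 (DC inductor)
  Y(R2) = 0.05714 S between n3,n5
  Y(R3) = 0.1466 S between n3,n5
  Y(R4) = 0.1217 S between n3,n1
  Y(R5) = 0.0002315 S between n0,n1
  L2: short n4↔n3 (DC inductor)
  L3: short n0↔n3 (DC inductor)
  Y(R6) = 0.001517 S between n0,n1
  Y(R7) = 0.0001508 S between n5,n2
  Y(R8) = 0.5587 S between n5,n1
  I1: injects 0.0108 A into n1 (from n0)
  Y(C1) = 0.000 S between n1,n4
  Y(C2) = 0.000 S between n2,n3
  I2: injects 1.38 A into n4 (from n2)
Assemble and solve the 8×8 MNA system:
  V(n1)=0.000  V(n2)=-1679  V(n3)=0.000  V(n4)=0.000  V(n5)=-0.3321
  i(L1)=0.1747  i(L2)=1.205  i(L3)=-1.138

-0.01898 A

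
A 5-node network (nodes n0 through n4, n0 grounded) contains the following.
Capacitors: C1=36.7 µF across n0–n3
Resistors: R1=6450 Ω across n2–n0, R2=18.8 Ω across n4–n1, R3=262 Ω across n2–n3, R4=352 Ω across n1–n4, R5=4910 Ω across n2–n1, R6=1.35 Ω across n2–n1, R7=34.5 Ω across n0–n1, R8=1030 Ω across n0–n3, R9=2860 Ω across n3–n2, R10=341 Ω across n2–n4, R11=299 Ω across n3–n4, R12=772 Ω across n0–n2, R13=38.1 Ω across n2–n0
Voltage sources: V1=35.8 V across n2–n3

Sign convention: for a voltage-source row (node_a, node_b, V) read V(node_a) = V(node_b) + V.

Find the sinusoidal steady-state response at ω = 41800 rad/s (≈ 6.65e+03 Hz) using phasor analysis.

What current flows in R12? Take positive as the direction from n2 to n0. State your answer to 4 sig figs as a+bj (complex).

Apply KCL at each of the 4 non-ground nodes and solve the resulting linear system.
Node n1: branches {R2, R4, R5, R6, R7} → V_1 = 34.28+1.245j
Node n2: branches {R1, R3, R5, R6, R9, R10, R12, R13, V1} → V_2 = 35.75+1.293j
Node n3: branches {C1, R3, R8, R9, R11, V1} → V_3 = -0.04769+1.293j
Node n4: branches {R2, R4, R10, R11} → V_4 = 32.50+1.250j
Source currents: i(V1)=-2.242-0.07175j

0.04631+0.001675j A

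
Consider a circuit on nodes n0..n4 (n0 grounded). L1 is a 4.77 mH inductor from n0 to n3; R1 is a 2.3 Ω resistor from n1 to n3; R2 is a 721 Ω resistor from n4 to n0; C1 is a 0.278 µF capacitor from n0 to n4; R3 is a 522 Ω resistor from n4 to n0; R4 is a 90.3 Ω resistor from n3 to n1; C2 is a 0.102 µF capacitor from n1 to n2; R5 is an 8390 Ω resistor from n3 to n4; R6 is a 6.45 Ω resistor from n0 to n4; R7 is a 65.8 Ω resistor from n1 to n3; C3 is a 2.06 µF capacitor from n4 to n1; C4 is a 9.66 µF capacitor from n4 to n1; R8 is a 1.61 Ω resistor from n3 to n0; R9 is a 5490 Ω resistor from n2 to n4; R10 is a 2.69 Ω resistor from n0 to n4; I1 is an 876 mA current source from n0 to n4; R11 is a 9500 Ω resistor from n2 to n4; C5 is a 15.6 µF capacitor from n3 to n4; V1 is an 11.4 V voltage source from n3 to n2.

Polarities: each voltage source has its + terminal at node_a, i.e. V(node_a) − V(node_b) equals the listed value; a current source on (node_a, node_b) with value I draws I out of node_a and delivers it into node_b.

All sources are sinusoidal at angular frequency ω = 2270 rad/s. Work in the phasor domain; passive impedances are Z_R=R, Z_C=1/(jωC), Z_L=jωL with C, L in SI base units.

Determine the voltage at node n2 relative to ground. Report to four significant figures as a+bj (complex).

-11.38+0.1595j V

Apply KCL at each of the 4 non-ground nodes and solve the resulting linear system.
Node n1: branches {R1, R4, C2, R7, C3, C4} → V_1 = 0.04539+0.2435j
Node n2: branches {C2, R9, R11, V1} → V_2 = -11.38+0.1595j
Node n3: branches {L1, R1, R4, R5, R7, R8, C5, V1} → V_3 = 0.02061+0.1595j
Node n4: branches {R2, C1, R3, R5, R6, C3, C4, R9, R10, I1, R11, C5} → V_4 = 1.600-0.1852j
Source currents: i(V1)=-0.003711-0.002546j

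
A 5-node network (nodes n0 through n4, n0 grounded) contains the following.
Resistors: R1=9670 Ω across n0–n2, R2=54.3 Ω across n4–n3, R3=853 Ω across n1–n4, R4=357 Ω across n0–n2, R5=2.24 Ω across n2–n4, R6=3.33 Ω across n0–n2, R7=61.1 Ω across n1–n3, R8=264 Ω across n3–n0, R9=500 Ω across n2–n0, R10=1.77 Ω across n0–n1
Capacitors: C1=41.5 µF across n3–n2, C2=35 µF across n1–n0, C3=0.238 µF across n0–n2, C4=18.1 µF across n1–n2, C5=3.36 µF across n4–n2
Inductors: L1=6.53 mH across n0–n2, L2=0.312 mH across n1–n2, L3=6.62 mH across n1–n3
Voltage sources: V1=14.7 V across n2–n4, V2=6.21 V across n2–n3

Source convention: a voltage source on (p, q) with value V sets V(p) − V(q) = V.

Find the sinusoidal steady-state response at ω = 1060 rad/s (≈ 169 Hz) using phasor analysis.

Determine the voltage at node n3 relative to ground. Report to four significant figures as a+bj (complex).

-6.011+0.05029j V

Element admittances at ω=1060 rad/s:
  Y(R1) = 0.0001034+0.000j S between n0,n2
  Y(R2) = 0.01842+0.000j S between n4,n3
  Y(R3) = 0.001172+0.000j S between n1,n4
  Y(C1) = 0.000+0.04399j S between n3,n2
  Y(C2) = 0.000+0.03710j S between n1,n0
  Y(C3) = 0.000+0.0002523j S between n0,n2
  Y(R4) = 0.002801+0.000j S between n0,n2
  Y(R5) = 0.4464+0.000j S between n2,n4
  Y(L1) = 0.000-0.1445j S between n0,n2
  Y(L2) = 0.000-3.024j S between n1,n2
  Y(C4) = 0.000+0.01919j S between n1,n2
  Y(L3) = 0.000-0.1425j S between n1,n3
  Y(R6) = 0.3003+0.000j S between n0,n2
  Y(R7) = 0.01637+0.000j S between n1,n3
  Y(R8) = 0.003788+0.000j S between n3,n0
  Y(R9) = 0.002000+0.000j S between n2,n0
  Y(R10) = 0.5650+0.000j S between n0,n1
  Y(C5) = 0.000+0.003562j S between n4,n2
  V1: constraint V(n2)−V(n4) = 14.7
  V2: constraint V(n2)−V(n3) = 6.21
Assemble and solve the 6×6 MNA system:
  V(n1)=-0.07816+0.02843j  V(n2)=0.1990+0.05029j  V(n3)=-6.011+0.05029j  V(n4)=-14.50+0.05029j
  i(V1)=-6.736-0.05233j  i(V2)=0.03960+0.5728j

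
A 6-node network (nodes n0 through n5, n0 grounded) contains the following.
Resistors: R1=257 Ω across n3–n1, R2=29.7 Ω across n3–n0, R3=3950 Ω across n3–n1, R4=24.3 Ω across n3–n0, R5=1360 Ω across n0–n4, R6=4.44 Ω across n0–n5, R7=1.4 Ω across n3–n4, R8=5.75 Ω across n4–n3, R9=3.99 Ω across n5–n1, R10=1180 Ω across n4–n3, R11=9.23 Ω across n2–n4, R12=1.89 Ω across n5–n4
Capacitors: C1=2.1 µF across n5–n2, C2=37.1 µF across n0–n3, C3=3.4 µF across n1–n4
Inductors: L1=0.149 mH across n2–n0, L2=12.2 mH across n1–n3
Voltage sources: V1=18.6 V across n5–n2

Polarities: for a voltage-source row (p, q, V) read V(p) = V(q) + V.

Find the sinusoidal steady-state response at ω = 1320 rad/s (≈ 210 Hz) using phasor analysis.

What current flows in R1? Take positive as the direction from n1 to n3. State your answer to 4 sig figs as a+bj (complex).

Apply KCL at each of the 5 non-ground nodes and solve the resulting linear system.
Node n1: branches {R1, R3, R9, C3, L2} → V_1 = 17.86+0.04182j
Node n2: branches {C1, R11, L1, V1} → V_2 = 0.03542-1.047j
Node n3: branches {R1, R2, R3, R4, R7, R8, C2, R10, L2} → V_3 = 12.99-2.923j
Node n4: branches {R5, R7, R8, R10, R11, C3, R12} → V_4 = 14.01-2.127j
Node n5: branches {R6, C1, R9, R12, V1} → V_5 = 18.64-1.047j
Source currents: i(V1)=-6.837-0.1146j

0.01895+0.01154j A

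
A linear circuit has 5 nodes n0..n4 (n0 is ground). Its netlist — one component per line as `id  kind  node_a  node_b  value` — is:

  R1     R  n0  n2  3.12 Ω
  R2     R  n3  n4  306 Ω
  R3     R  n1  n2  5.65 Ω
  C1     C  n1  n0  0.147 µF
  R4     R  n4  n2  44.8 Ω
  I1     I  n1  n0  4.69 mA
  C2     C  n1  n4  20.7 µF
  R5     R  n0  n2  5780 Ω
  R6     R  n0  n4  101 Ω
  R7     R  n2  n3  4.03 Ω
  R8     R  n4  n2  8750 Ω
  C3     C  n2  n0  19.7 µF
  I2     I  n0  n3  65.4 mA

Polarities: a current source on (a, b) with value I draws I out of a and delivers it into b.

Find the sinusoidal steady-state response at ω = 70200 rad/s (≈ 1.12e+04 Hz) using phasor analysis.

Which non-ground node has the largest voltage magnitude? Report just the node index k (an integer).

MNA unknowns: 4 node voltages V₁..V_4
R1: Y=0.3205+0.000j on G[0,2]
R2: Y=0.003268+0.000j on G[3,4]
R3: Y=0.1770+0.000j on G[1,2]
C1: Y=0.000+0.01032j on G[1,0]
R4: Y=0.02232+0.000j on G[4,2]
I1: z[1]−=0.00469, z[0]+=0.00469
C2: Y=0.000+1.453j on G[1,4]
R5: Y=0.0001730+0.000j on G[0,2]
R6: Y=0.009901+0.000j on G[0,4]
R7: Y=0.2481+0.000j on G[2,3]
R8: Y=0.0001143+0.000j on G[4,2]
C3: Y=0.000+1.383j on G[2,0]
I2: z[0]−=0.0654, z[3]+=0.0654
solve → V1=-0.01049-0.03877j, V2=0.009957-0.04137j, V3=0.2698-0.04135j, V4=-0.01025-0.03978j

3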